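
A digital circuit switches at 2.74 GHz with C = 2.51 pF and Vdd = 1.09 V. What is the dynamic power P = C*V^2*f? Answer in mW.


Step 1: V^2 = 1.09^2 = 1.1881 V^2
Step 2: P = C*V^2*f = 2.51e-12 F * 1.1881 * 2.74e9 Hz
Step 3: P = 8.17103894e-03 W
Step 4: P = 8.171 mW

8.171


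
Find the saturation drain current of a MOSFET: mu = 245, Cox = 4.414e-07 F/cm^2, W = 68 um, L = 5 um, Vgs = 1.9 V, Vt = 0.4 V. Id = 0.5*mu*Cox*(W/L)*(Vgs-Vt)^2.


Step 1: Overdrive voltage Vov = Vgs - Vt = 1.9 - 0.4 = 1.5 V
Step 2: W/L = 68/5 = 13.6
Step 3: Id = 0.5 * 245 * 4.414e-07 * 13.6 * 1.5^2
Step 4: Id = 1.65e-03 A

1.65e-03


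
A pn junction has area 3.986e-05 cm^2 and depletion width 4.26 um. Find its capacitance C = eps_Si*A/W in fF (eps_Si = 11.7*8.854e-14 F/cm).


Step 1: eps_Si = 11.7 * 8.854e-14 = 1.035918e-12 F/cm
Step 2: W in cm = 4.26 * 1e-4 = 4.26e-04 cm
Step 3: C = 1.035918e-12 * 3.986e-05 / 4.26e-04 = 9.692885e-14 F
Step 4: C = 96.93 fF

96.93


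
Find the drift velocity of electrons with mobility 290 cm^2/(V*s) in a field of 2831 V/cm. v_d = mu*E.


Step 1: v_d = mu * E
Step 2: v_d = 290 * 2831 = 820990
Step 3: v_d = 8.21e+05 cm/s

8.21e+05


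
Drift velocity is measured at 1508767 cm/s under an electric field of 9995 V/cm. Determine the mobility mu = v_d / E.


Step 1: mu = v_d / E
Step 2: mu = 1508767 / 9995
Step 3: mu = 150.95 cm^2/(V*s)

150.95


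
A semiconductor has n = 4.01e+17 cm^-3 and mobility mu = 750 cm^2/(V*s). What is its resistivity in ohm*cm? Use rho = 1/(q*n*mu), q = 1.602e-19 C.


Step 1: sigma = q * n * mu = 1.602e-19 * 4.01e+17 * 750 = 4.81802e+01 S/cm
Step 2: rho = 1 / sigma = 1 / 4.81802e+01 = 0.02076 ohm*cm

0.02076


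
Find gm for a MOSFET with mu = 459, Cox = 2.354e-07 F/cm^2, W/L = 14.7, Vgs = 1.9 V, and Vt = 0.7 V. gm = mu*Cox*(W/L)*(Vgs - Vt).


Step 1: Vov = Vgs - Vt = 1.9 - 0.7 = 1.2 V
Step 2: gm = mu * Cox * (W/L) * Vov
Step 3: gm = 459 * 2.354e-07 * 14.7 * 1.2 = 1.91e-03 S

1.91e-03


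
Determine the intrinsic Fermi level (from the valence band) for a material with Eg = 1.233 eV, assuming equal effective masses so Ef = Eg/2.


Step 1: For an intrinsic semiconductor, the Fermi level sits at midgap.
Step 2: Ef = Eg / 2 = 1.233 / 2 = 0.6165 eV

0.6165


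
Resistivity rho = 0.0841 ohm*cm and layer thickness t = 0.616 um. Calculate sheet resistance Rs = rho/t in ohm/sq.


Step 1: Convert thickness to cm: t = 0.616 um = 6.1600e-05 cm
Step 2: Rs = rho / t = 0.0841 / 6.1600e-05
Step 3: Rs = 1365.3 ohm/sq

1365.3


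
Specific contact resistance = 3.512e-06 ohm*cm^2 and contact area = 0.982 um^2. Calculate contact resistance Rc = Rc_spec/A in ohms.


Step 1: Convert area to cm^2: 0.982 um^2 = 9.8200e-09 cm^2
Step 2: Rc = Rc_spec / A = 3.512e-06 / 9.8200e-09
Step 3: Rc = 3.58e+02 ohms

3.58e+02


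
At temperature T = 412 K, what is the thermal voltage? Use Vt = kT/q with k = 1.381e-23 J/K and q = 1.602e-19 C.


Step 1: kT = 1.381e-23 * 412 = 5.68972e-21 J
Step 2: Vt = kT/q = 5.68972e-21 / 1.602e-19
Step 3: Vt = 0.03552 V

0.03552


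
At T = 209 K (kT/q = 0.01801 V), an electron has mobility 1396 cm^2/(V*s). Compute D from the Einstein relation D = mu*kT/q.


Step 1: D = mu * (kT/q)
Step 2: D = 1396 * 0.01801
Step 3: D = 25.14 cm^2/s

25.14


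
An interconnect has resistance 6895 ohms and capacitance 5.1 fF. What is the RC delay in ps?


Step 1: tau = R * C
Step 2: tau = 6895 * 5.1 fF = 6895 * 5.1e-15 F
Step 3: tau = 3.51645e-11 s = 35.1645 ps

35.1645


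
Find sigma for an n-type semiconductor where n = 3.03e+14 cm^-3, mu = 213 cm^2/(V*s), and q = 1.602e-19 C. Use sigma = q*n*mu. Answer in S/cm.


Step 1: sigma = q * n * mu
Step 2: sigma = 1.602e-19 * 3.03e+14 * 213
Step 3: sigma = 1.034e-02 S/cm

1.034e-02


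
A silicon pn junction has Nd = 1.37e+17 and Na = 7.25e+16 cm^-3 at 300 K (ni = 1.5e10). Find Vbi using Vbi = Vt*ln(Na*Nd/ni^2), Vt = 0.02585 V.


Step 1: Compute Na*Nd/ni^2 = 7.25e+16 * 1.37e+17 / (1.5e10)^2 = 4.4144e+13
Step 2: ln(4.4144e+13) = 31.4185
Step 3: Vbi = 0.02585 * 31.4185 = 0.812 V

0.812


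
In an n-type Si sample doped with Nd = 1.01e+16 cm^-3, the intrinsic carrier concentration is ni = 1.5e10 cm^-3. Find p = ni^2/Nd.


Step 1: Since Nd >> ni, n ≈ Nd = 1.01e+16 cm^-3
Step 2: p = ni^2 / n = (1.5e10)^2 / 1.01e+16
Step 3: p = 2.25e20 / 1.01e+16 = 2.23e+04 cm^-3

2.23e+04


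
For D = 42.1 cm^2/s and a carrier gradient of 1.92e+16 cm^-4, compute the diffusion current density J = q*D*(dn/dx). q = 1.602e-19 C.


Step 1: J = q * D * (dn/dx)
Step 2: J = 1.602e-19 * 42.1 * 1.92e+16
Step 3: J = 1.29e-01 A/cm^2

1.29e-01


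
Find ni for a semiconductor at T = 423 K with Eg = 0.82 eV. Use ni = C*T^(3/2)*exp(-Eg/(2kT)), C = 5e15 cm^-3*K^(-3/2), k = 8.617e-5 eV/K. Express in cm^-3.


Step 1: Compute kT = 8.617e-5 * 423 = 0.03644991 eV
Step 2: Exponent = -Eg/(2kT) = -0.82/(2*0.03644991) = -11.24831
Step 3: T^(3/2) = 423^1.5 = 8699.83
Step 4: ni = 5e15 * 8699.83 * exp(-11.24831) = 5.67e+14 cm^-3

5.67e+14


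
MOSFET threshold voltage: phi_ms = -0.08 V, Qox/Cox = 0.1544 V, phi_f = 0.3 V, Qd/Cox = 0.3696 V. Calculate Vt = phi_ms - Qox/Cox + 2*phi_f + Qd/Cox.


Step 1: Vt = phi_ms - Qox/Cox + 2*phi_f + Qd/Cox
Step 2: Vt = -0.08 - 0.1544 + 2*0.3 + 0.3696
Step 3: Vt = -0.08 - 0.1544 + 0.6 + 0.3696
Step 4: Vt = 0.7352 V

0.7352


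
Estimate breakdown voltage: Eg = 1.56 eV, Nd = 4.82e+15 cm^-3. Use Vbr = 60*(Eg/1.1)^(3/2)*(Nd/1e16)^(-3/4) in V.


Step 1: Eg/1.1 = 1.56/1.1 = 1.418182
Step 2: (Eg/1.1)^1.5 = 1.418182^1.5 = 1.688877
Step 3: (Nd/1e16)^(-0.75) = (0.482)^(-0.75) = 1.728680
Step 4: Vbr = 60 * 1.688877 * 1.728680 = 175.2 V

175.2


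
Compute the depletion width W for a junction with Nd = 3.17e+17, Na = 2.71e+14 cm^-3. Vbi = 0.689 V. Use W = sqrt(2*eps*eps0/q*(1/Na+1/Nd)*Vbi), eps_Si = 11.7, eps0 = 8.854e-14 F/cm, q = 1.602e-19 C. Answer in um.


Step 1: 1/Na + 1/Nd = 1/2.71e+14 + 1/3.17e+17 = 3.69319e-15
Step 2: 2*eps*eps0/q = 2*11.7*8.854e-14/1.602e-19 = 1.293281e+07
Step 3: W^2 = 1.293281e+07 * 3.69319e-15 * 0.689 = 3.29089e-08
Step 4: W = sqrt(3.29089e-08) = 1.814e-04 cm = 1.814 um

1.814


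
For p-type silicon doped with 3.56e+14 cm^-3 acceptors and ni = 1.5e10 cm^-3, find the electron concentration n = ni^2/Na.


Step 1: Majority hole concentration p ≈ Na = 3.56e+14 cm^-3
Step 2: n = ni^2 / Na = (1.5e10)^2 / 3.56e+14
Step 3: n = 6.32e+05 cm^-3

6.32e+05


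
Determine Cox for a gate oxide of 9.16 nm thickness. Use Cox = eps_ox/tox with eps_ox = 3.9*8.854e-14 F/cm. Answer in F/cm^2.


Step 1: eps_ox = 3.9 * 8.854e-14 = 3.45306e-13 F/cm
Step 2: tox in cm = 9.16 nm * 1e-7 = 9.1600e-07 cm
Step 3: Cox = 3.45306e-13 / 9.1600e-07 = 3.77e-07 F/cm^2

3.77e-07


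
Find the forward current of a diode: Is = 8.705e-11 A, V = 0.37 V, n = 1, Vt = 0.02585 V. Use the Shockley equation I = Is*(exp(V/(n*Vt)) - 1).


Step 1: V/(n*Vt) = 0.37/(1*0.02585) = 14.3133
Step 2: exp(14.3133) = 1.6451e+06
Step 3: I = 8.705e-11 * (1.6451e+06 - 1) = 1.43e-04 A

1.43e-04


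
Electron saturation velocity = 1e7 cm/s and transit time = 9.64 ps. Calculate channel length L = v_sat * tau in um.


Step 1: tau in seconds = 9.64 ps * 1e-12 = 9.6400e-12 s
Step 2: L = v_sat * tau = 1e7 * 9.6400e-12 = 9.6400e-05 cm
Step 3: L in um = 9.6400e-05 * 1e4 = 0.964 um

0.964


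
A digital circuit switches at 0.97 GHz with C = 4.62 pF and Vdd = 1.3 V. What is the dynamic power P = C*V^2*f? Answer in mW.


Step 1: V^2 = 1.3^2 = 1.69 V^2
Step 2: P = C*V^2*f = 4.62e-12 F * 1.69 * 0.97e9 Hz
Step 3: P = 7.573566e-03 W
Step 4: P = 7.574 mW

7.574


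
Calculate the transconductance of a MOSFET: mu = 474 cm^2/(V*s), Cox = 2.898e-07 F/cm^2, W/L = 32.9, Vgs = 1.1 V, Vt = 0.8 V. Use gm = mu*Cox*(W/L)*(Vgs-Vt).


Step 1: Vov = Vgs - Vt = 1.1 - 0.8 = 0.3 V
Step 2: gm = mu * Cox * (W/L) * Vov
Step 3: gm = 474 * 2.898e-07 * 32.9 * 0.3 = 1.36e-03 S

1.36e-03


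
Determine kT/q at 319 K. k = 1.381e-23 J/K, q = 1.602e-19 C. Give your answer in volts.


Step 1: kT = 1.381e-23 * 319 = 4.40539e-21 J
Step 2: Vt = kT/q = 4.40539e-21 / 1.602e-19
Step 3: Vt = 0.0275 V

0.0275


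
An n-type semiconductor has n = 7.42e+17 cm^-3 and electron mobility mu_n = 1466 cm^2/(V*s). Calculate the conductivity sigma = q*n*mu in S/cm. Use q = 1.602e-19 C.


Step 1: sigma = q * n * mu
Step 2: sigma = 1.602e-19 * 7.42e+17 * 1466
Step 3: sigma = 1.743e+02 S/cm

1.743e+02


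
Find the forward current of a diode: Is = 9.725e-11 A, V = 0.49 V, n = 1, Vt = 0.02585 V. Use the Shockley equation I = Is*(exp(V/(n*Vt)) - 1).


Step 1: V/(n*Vt) = 0.49/(1*0.02585) = 18.9555
Step 2: exp(18.9555) = 1.7071e+08
Step 3: I = 9.725e-11 * (1.7071e+08 - 1) = 1.66e-02 A

1.66e-02


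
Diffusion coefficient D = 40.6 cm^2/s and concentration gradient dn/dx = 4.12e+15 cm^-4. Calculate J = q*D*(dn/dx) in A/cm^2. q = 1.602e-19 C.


Step 1: J = q * D * (dn/dx)
Step 2: J = 1.602e-19 * 40.6 * 4.12e+15
Step 3: J = 2.68e-02 A/cm^2

2.68e-02


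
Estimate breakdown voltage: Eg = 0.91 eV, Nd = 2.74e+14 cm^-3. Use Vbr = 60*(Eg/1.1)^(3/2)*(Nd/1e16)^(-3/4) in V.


Step 1: Eg/1.1 = 0.91/1.1 = 0.827273
Step 2: (Eg/1.1)^1.5 = 0.827273^1.5 = 0.752442
Step 3: (Nd/1e16)^(-0.75) = (0.0274)^(-0.75) = 14.848654
Step 4: Vbr = 60 * 0.752442 * 14.848654 = 670.4 V

670.4


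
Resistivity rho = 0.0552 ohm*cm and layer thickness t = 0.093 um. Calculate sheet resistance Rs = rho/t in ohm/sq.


Step 1: Convert thickness to cm: t = 0.093 um = 9.3000e-06 cm
Step 2: Rs = rho / t = 0.0552 / 9.3000e-06
Step 3: Rs = 5935.5 ohm/sq

5935.5


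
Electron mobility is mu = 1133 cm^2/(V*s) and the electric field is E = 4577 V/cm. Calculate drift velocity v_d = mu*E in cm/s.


Step 1: v_d = mu * E
Step 2: v_d = 1133 * 4577 = 5185741
Step 3: v_d = 5.19e+06 cm/s

5.19e+06


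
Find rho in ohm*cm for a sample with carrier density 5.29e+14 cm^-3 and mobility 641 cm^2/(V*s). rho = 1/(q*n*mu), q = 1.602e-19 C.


Step 1: sigma = q * n * mu = 1.602e-19 * 5.29e+14 * 641 = 5.43221e-02 S/cm
Step 2: rho = 1 / sigma = 1 / 5.43221e-02 = 18.41 ohm*cm

18.41


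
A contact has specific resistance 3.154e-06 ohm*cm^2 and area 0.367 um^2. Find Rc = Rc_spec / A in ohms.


Step 1: Convert area to cm^2: 0.367 um^2 = 3.6700e-09 cm^2
Step 2: Rc = Rc_spec / A = 3.154e-06 / 3.6700e-09
Step 3: Rc = 8.59e+02 ohms

8.59e+02


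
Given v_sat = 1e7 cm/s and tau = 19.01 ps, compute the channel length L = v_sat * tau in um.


Step 1: tau in seconds = 19.01 ps * 1e-12 = 1.9010e-11 s
Step 2: L = v_sat * tau = 1e7 * 1.9010e-11 = 1.9010e-04 cm
Step 3: L in um = 1.9010e-04 * 1e4 = 1.901 um

1.901


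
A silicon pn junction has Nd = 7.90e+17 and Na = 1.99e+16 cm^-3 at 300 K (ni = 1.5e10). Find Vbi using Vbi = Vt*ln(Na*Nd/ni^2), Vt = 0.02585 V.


Step 1: Compute Na*Nd/ni^2 = 1.99e+16 * 7.90e+17 / (1.5e10)^2 = 6.9871e+13
Step 2: ln(6.9871e+13) = 31.8777
Step 3: Vbi = 0.02585 * 31.8777 = 0.824 V

0.824


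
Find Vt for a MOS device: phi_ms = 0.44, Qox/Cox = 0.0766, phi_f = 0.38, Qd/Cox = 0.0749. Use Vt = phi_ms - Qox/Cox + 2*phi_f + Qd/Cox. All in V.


Step 1: Vt = phi_ms - Qox/Cox + 2*phi_f + Qd/Cox
Step 2: Vt = 0.44 - 0.0766 + 2*0.38 + 0.0749
Step 3: Vt = 0.44 - 0.0766 + 0.76 + 0.0749
Step 4: Vt = 1.1983 V

1.1983


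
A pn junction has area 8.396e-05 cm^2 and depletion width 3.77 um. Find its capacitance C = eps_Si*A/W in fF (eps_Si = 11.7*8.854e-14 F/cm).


Step 1: eps_Si = 11.7 * 8.854e-14 = 1.035918e-12 F/cm
Step 2: W in cm = 3.77 * 1e-4 = 3.77e-04 cm
Step 3: C = 1.035918e-12 * 8.396e-05 / 3.77e-04 = 2.307047e-13 F
Step 4: C = 230.7 fF

230.7


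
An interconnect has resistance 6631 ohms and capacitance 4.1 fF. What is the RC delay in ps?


Step 1: tau = R * C
Step 2: tau = 6631 * 4.1 fF = 6631 * 4.1e-15 F
Step 3: tau = 2.71871e-11 s = 27.1871 ps

27.1871


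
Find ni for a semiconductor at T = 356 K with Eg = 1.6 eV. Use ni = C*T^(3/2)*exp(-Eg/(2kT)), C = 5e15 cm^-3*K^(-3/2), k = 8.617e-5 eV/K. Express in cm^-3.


Step 1: Compute kT = 8.617e-5 * 356 = 0.03067652 eV
Step 2: Exponent = -Eg/(2kT) = -1.6/(2*0.03067652) = -26.07858
Step 3: T^(3/2) = 356^1.5 = 6716.99
Step 4: ni = 5e15 * 6716.99 * exp(-26.07858) = 1.59e+08 cm^-3

1.59e+08


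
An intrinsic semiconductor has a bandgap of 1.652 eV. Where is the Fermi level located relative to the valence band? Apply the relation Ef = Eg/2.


Step 1: For an intrinsic semiconductor, the Fermi level sits at midgap.
Step 2: Ef = Eg / 2 = 1.652 / 2 = 0.826 eV

0.826


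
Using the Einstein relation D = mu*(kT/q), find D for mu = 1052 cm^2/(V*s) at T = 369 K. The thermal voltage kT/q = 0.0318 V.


Step 1: D = mu * (kT/q)
Step 2: D = 1052 * 0.0318
Step 3: D = 33.45 cm^2/s

33.45


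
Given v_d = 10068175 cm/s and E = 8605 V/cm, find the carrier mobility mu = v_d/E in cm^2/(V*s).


Step 1: mu = v_d / E
Step 2: mu = 10068175 / 8605
Step 3: mu = 1170.04 cm^2/(V*s)

1170.04


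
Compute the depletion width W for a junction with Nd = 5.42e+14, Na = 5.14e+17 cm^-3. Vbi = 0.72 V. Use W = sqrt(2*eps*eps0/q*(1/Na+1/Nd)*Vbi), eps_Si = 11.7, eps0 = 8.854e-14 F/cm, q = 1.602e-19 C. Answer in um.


Step 1: 1/Na + 1/Nd = 1/5.14e+17 + 1/5.42e+14 = 1.84696e-15
Step 2: 2*eps*eps0/q = 2*11.7*8.854e-14/1.602e-19 = 1.293281e+07
Step 3: W^2 = 1.293281e+07 * 1.84696e-15 * 0.72 = 1.71982e-08
Step 4: W = sqrt(1.71982e-08) = 1.311e-04 cm = 1.311 um

1.311


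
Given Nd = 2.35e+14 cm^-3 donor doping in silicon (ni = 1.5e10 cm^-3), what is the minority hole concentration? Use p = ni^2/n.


Step 1: Since Nd >> ni, n ≈ Nd = 2.35e+14 cm^-3
Step 2: p = ni^2 / n = (1.5e10)^2 / 2.35e+14
Step 3: p = 2.25e20 / 2.35e+14 = 9.57e+05 cm^-3

9.57e+05


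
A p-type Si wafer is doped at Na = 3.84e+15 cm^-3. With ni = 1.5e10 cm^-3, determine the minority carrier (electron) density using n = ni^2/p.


Step 1: Majority hole concentration p ≈ Na = 3.84e+15 cm^-3
Step 2: n = ni^2 / Na = (1.5e10)^2 / 3.84e+15
Step 3: n = 5.86e+04 cm^-3

5.86e+04


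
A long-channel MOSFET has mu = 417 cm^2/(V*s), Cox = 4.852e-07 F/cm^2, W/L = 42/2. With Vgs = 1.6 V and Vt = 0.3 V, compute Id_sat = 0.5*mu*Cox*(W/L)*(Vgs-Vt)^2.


Step 1: Overdrive voltage Vov = Vgs - Vt = 1.6 - 0.3 = 1.3 V
Step 2: W/L = 42/2 = 21
Step 3: Id = 0.5 * 417 * 4.852e-07 * 21 * 1.3^2
Step 4: Id = 3.59e-03 A

3.59e-03


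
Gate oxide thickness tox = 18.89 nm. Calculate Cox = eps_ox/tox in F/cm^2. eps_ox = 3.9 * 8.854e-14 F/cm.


Step 1: eps_ox = 3.9 * 8.854e-14 = 3.45306e-13 F/cm
Step 2: tox in cm = 18.89 nm * 1e-7 = 1.8890e-06 cm
Step 3: Cox = 3.45306e-13 / 1.8890e-06 = 1.83e-07 F/cm^2

1.83e-07


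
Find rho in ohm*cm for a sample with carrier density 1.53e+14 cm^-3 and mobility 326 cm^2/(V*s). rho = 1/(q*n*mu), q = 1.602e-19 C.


Step 1: sigma = q * n * mu = 1.602e-19 * 1.53e+14 * 326 = 7.99046e-03 S/cm
Step 2: rho = 1 / sigma = 1 / 7.99046e-03 = 125.1 ohm*cm

125.1


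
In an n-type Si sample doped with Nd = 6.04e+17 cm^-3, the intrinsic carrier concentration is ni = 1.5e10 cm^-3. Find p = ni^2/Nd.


Step 1: Since Nd >> ni, n ≈ Nd = 6.04e+17 cm^-3
Step 2: p = ni^2 / n = (1.5e10)^2 / 6.04e+17
Step 3: p = 2.25e20 / 6.04e+17 = 3.73e+02 cm^-3

3.73e+02


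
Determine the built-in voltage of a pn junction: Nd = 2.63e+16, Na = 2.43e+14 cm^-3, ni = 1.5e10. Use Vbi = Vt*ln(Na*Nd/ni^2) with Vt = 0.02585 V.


Step 1: Compute Na*Nd/ni^2 = 2.43e+14 * 2.63e+16 / (1.5e10)^2 = 2.8404e+10
Step 2: ln(2.8404e+10) = 24.0698
Step 3: Vbi = 0.02585 * 24.0698 = 0.622 V

0.622


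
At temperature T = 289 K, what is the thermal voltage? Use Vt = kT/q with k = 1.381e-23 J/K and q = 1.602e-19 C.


Step 1: kT = 1.381e-23 * 289 = 3.99109e-21 J
Step 2: Vt = kT/q = 3.99109e-21 / 1.602e-19
Step 3: Vt = 0.02491 V

0.02491


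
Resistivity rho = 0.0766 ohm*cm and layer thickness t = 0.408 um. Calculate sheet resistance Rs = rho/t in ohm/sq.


Step 1: Convert thickness to cm: t = 0.408 um = 4.0800e-05 cm
Step 2: Rs = rho / t = 0.0766 / 4.0800e-05
Step 3: Rs = 1877.5 ohm/sq

1877.5


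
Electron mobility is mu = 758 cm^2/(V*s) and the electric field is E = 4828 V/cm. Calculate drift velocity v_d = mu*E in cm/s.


Step 1: v_d = mu * E
Step 2: v_d = 758 * 4828 = 3659624
Step 3: v_d = 3.66e+06 cm/s

3.66e+06


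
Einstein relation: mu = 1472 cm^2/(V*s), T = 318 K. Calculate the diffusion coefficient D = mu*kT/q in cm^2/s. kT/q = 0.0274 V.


Step 1: D = mu * (kT/q)
Step 2: D = 1472 * 0.0274
Step 3: D = 40.33 cm^2/s

40.33


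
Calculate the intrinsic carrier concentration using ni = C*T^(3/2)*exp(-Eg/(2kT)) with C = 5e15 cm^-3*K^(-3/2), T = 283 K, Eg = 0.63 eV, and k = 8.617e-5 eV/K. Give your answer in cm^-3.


Step 1: Compute kT = 8.617e-5 * 283 = 0.02438611 eV
Step 2: Exponent = -Eg/(2kT) = -0.63/(2*0.02438611) = -12.91719
Step 3: T^(3/2) = 283^1.5 = 4760.80
Step 4: ni = 5e15 * 4760.80 * exp(-12.91719) = 5.85e+13 cm^-3

5.85e+13


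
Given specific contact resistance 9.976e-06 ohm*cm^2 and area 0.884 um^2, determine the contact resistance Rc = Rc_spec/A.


Step 1: Convert area to cm^2: 0.884 um^2 = 8.8400e-09 cm^2
Step 2: Rc = Rc_spec / A = 9.976e-06 / 8.8400e-09
Step 3: Rc = 1.13e+03 ohms

1.13e+03


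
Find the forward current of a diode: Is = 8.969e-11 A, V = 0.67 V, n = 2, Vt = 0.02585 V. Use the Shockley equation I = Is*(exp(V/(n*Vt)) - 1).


Step 1: V/(n*Vt) = 0.67/(2*0.02585) = 12.9594
Step 2: exp(12.9594) = 4.2481e+05
Step 3: I = 8.969e-11 * (4.2481e+05 - 1) = 3.81e-05 A

3.81e-05


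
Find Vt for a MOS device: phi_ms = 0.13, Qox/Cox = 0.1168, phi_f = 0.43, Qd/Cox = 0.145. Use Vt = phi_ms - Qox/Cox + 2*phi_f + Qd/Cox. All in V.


Step 1: Vt = phi_ms - Qox/Cox + 2*phi_f + Qd/Cox
Step 2: Vt = 0.13 - 0.1168 + 2*0.43 + 0.145
Step 3: Vt = 0.13 - 0.1168 + 0.86 + 0.145
Step 4: Vt = 1.0182 V

1.0182


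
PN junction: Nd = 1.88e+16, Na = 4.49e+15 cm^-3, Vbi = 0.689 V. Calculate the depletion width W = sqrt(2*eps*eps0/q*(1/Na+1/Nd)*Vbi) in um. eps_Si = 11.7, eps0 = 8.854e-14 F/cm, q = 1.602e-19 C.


Step 1: 1/Na + 1/Nd = 1/4.49e+15 + 1/1.88e+16 = 2.75909e-16
Step 2: 2*eps*eps0/q = 2*11.7*8.854e-14/1.602e-19 = 1.293281e+07
Step 3: W^2 = 1.293281e+07 * 2.75909e-16 * 0.689 = 2.45854e-09
Step 4: W = sqrt(2.45854e-09) = 4.958e-05 cm = 0.4958 um

0.4958


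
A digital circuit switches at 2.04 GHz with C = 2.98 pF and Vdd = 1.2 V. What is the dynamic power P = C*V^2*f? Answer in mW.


Step 1: V^2 = 1.2^2 = 1.44 V^2
Step 2: P = C*V^2*f = 2.98e-12 F * 1.44 * 2.04e9 Hz
Step 3: P = 8.754048e-03 W
Step 4: P = 8.754 mW

8.754


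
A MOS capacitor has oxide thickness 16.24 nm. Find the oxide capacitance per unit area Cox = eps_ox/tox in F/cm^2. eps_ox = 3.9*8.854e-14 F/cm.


Step 1: eps_ox = 3.9 * 8.854e-14 = 3.45306e-13 F/cm
Step 2: tox in cm = 16.24 nm * 1e-7 = 1.6240e-06 cm
Step 3: Cox = 3.45306e-13 / 1.6240e-06 = 2.13e-07 F/cm^2

2.13e-07


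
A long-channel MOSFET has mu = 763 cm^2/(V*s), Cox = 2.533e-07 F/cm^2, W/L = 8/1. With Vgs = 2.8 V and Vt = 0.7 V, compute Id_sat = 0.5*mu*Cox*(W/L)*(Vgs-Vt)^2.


Step 1: Overdrive voltage Vov = Vgs - Vt = 2.8 - 0.7 = 2.1 V
Step 2: W/L = 8/1 = 8
Step 3: Id = 0.5 * 763 * 2.533e-07 * 8 * 2.1^2
Step 4: Id = 3.41e-03 A

3.41e-03


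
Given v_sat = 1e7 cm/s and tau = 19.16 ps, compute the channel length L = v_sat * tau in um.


Step 1: tau in seconds = 19.16 ps * 1e-12 = 1.9160e-11 s
Step 2: L = v_sat * tau = 1e7 * 1.9160e-11 = 1.9160e-04 cm
Step 3: L in um = 1.9160e-04 * 1e4 = 1.916 um

1.916


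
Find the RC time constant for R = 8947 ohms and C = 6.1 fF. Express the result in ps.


Step 1: tau = R * C
Step 2: tau = 8947 * 6.1 fF = 8947 * 6.1e-15 F
Step 3: tau = 5.45767e-11 s = 54.5767 ps

54.5767


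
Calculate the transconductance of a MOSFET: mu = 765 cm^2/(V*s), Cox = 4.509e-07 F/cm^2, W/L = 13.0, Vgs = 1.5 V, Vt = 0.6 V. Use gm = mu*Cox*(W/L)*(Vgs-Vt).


Step 1: Vov = Vgs - Vt = 1.5 - 0.6 = 0.9 V
Step 2: gm = mu * Cox * (W/L) * Vov
Step 3: gm = 765 * 4.509e-07 * 13.0 * 0.9 = 4.04e-03 S

4.04e-03


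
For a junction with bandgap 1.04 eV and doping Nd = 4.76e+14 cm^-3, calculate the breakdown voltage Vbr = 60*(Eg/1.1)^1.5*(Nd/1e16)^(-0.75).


Step 1: Eg/1.1 = 1.04/1.1 = 0.945455
Step 2: (Eg/1.1)^1.5 = 0.945455^1.5 = 0.919309
Step 3: (Nd/1e16)^(-0.75) = (0.0476)^(-0.75) = 9.812842
Step 4: Vbr = 60 * 0.919309 * 9.812842 = 541.3 V

541.3


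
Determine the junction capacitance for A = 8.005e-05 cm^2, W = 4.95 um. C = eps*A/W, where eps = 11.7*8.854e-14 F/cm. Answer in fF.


Step 1: eps_Si = 11.7 * 8.854e-14 = 1.035918e-12 F/cm
Step 2: W in cm = 4.95 * 1e-4 = 4.95e-04 cm
Step 3: C = 1.035918e-12 * 8.005e-05 / 4.95e-04 = 1.675257e-13 F
Step 4: C = 167.53 fF

167.53


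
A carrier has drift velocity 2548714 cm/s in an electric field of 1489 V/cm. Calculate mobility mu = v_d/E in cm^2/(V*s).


Step 1: mu = v_d / E
Step 2: mu = 2548714 / 1489
Step 3: mu = 1711.7 cm^2/(V*s)

1711.7


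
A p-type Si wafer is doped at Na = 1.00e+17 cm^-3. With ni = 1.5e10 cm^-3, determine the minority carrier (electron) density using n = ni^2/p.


Step 1: Majority hole concentration p ≈ Na = 1.00e+17 cm^-3
Step 2: n = ni^2 / Na = (1.5e10)^2 / 1.00e+17
Step 3: n = 2.25e+03 cm^-3

2.25e+03


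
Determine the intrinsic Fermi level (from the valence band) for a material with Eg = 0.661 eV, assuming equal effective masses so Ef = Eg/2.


Step 1: For an intrinsic semiconductor, the Fermi level sits at midgap.
Step 2: Ef = Eg / 2 = 0.661 / 2 = 0.3305 eV

0.3305


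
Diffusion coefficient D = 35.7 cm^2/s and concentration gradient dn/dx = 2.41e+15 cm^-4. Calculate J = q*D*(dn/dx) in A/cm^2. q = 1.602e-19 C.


Step 1: J = q * D * (dn/dx)
Step 2: J = 1.602e-19 * 35.7 * 2.41e+15
Step 3: J = 1.38e-02 A/cm^2

1.38e-02


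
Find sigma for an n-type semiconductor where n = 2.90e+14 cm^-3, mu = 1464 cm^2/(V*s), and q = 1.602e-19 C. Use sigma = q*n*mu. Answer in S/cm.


Step 1: sigma = q * n * mu
Step 2: sigma = 1.602e-19 * 2.90e+14 * 1464
Step 3: sigma = 6.801e-02 S/cm

6.801e-02


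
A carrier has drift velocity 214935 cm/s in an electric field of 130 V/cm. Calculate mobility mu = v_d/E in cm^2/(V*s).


Step 1: mu = v_d / E
Step 2: mu = 214935 / 130
Step 3: mu = 1653.35 cm^2/(V*s)

1653.35


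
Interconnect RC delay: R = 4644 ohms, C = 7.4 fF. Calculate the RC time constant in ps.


Step 1: tau = R * C
Step 2: tau = 4644 * 7.4 fF = 4644 * 7.4e-15 F
Step 3: tau = 3.43656e-11 s = 34.3656 ps

34.3656


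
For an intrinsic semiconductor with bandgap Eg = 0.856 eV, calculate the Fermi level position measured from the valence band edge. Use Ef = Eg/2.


Step 1: For an intrinsic semiconductor, the Fermi level sits at midgap.
Step 2: Ef = Eg / 2 = 0.856 / 2 = 0.428 eV

0.428


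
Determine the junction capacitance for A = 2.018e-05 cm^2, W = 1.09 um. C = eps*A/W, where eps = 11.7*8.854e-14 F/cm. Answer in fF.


Step 1: eps_Si = 11.7 * 8.854e-14 = 1.035918e-12 F/cm
Step 2: W in cm = 1.09 * 1e-4 = 1.09e-04 cm
Step 3: C = 1.035918e-12 * 2.018e-05 / 1.09e-04 = 1.917874e-13 F
Step 4: C = 191.79 fF

191.79


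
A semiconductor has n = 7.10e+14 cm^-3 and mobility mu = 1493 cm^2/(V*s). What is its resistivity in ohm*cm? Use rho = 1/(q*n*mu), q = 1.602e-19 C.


Step 1: sigma = q * n * mu = 1.602e-19 * 7.10e+14 * 1493 = 1.69817e-01 S/cm
Step 2: rho = 1 / sigma = 1 / 1.69817e-01 = 5.889 ohm*cm

5.889


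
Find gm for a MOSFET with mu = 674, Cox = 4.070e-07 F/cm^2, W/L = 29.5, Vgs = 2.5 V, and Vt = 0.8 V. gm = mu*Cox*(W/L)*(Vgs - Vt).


Step 1: Vov = Vgs - Vt = 2.5 - 0.8 = 1.7 V
Step 2: gm = mu * Cox * (W/L) * Vov
Step 3: gm = 674 * 4.070e-07 * 29.5 * 1.7 = 1.38e-02 S

1.38e-02


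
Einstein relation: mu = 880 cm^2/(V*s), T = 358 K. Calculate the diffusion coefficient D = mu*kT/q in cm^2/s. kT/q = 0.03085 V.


Step 1: D = mu * (kT/q)
Step 2: D = 880 * 0.03085
Step 3: D = 27.15 cm^2/s

27.15


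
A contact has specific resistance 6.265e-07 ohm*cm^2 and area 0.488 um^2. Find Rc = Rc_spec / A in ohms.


Step 1: Convert area to cm^2: 0.488 um^2 = 4.8800e-09 cm^2
Step 2: Rc = Rc_spec / A = 6.265e-07 / 4.8800e-09
Step 3: Rc = 1.28e+02 ohms

1.28e+02


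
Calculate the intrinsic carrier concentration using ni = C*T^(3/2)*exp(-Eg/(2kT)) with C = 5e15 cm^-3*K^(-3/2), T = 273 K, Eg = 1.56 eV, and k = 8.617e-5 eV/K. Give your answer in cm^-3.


Step 1: Compute kT = 8.617e-5 * 273 = 0.02352441 eV
Step 2: Exponent = -Eg/(2kT) = -1.56/(2*0.02352441) = -33.15705
Step 3: T^(3/2) = 273^1.5 = 4510.70
Step 4: ni = 5e15 * 4510.70 * exp(-33.15705) = 8.98e+04 cm^-3

8.98e+04


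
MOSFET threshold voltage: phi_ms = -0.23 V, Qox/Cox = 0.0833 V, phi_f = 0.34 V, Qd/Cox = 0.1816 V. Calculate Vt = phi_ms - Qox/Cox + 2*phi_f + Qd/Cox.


Step 1: Vt = phi_ms - Qox/Cox + 2*phi_f + Qd/Cox
Step 2: Vt = -0.23 - 0.0833 + 2*0.34 + 0.1816
Step 3: Vt = -0.23 - 0.0833 + 0.68 + 0.1816
Step 4: Vt = 0.5483 V

0.5483


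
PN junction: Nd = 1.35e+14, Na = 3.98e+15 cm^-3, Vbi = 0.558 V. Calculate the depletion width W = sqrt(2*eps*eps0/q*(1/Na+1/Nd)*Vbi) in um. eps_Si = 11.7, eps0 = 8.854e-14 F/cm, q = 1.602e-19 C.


Step 1: 1/Na + 1/Nd = 1/3.98e+15 + 1/1.35e+14 = 7.65866e-15
Step 2: 2*eps*eps0/q = 2*11.7*8.854e-14/1.602e-19 = 1.293281e+07
Step 3: W^2 = 1.293281e+07 * 7.65866e-15 * 0.558 = 5.52688e-08
Step 4: W = sqrt(5.52688e-08) = 2.351e-04 cm = 2.351 um

2.351


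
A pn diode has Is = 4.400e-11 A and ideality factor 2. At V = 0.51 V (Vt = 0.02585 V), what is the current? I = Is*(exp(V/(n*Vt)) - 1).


Step 1: V/(n*Vt) = 0.51/(2*0.02585) = 9.8646
Step 2: exp(9.8646) = 1.9237e+04
Step 3: I = 4.400e-11 * (1.9237e+04 - 1) = 8.46e-07 A

8.46e-07


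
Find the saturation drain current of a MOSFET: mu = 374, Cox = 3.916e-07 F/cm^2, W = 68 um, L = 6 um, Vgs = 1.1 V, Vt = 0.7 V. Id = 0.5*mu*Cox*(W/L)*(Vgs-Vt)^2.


Step 1: Overdrive voltage Vov = Vgs - Vt = 1.1 - 0.7 = 0.4 V
Step 2: W/L = 68/6 = 11.3333
Step 3: Id = 0.5 * 374 * 3.916e-07 * 11.3333 * 0.4^2
Step 4: Id = 1.33e-04 A

1.33e-04


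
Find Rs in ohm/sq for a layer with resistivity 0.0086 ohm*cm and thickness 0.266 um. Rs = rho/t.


Step 1: Convert thickness to cm: t = 0.266 um = 2.6600e-05 cm
Step 2: Rs = rho / t = 0.0086 / 2.6600e-05
Step 3: Rs = 323.3 ohm/sq

323.3


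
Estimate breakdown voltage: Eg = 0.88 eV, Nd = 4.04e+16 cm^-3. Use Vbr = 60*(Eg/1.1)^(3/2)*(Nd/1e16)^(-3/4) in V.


Step 1: Eg/1.1 = 0.88/1.1 = 0.800000
Step 2: (Eg/1.1)^1.5 = 0.800000^1.5 = 0.715542
Step 3: (Nd/1e16)^(-0.75) = (4.04)^(-0.75) = 0.350925
Step 4: Vbr = 60 * 0.715542 * 0.350925 = 15.1 V

15.1


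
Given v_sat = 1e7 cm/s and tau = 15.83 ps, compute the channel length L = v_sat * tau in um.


Step 1: tau in seconds = 15.83 ps * 1e-12 = 1.5830e-11 s
Step 2: L = v_sat * tau = 1e7 * 1.5830e-11 = 1.5830e-04 cm
Step 3: L in um = 1.5830e-04 * 1e4 = 1.583 um

1.583


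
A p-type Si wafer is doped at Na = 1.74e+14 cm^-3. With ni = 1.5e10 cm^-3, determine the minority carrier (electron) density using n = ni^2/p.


Step 1: Majority hole concentration p ≈ Na = 1.74e+14 cm^-3
Step 2: n = ni^2 / Na = (1.5e10)^2 / 1.74e+14
Step 3: n = 1.29e+06 cm^-3

1.29e+06


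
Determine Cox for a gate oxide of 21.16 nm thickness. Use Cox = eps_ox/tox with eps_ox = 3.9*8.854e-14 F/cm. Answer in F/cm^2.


Step 1: eps_ox = 3.9 * 8.854e-14 = 3.45306e-13 F/cm
Step 2: tox in cm = 21.16 nm * 1e-7 = 2.1160e-06 cm
Step 3: Cox = 3.45306e-13 / 2.1160e-06 = 1.63e-07 F/cm^2

1.63e-07


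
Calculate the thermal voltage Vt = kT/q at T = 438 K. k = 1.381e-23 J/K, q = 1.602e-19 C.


Step 1: kT = 1.381e-23 * 438 = 6.04878e-21 J
Step 2: Vt = kT/q = 6.04878e-21 / 1.602e-19
Step 3: Vt = 0.03776 V

0.03776


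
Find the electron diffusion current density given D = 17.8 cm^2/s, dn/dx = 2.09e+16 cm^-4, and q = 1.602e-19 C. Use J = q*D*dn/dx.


Step 1: J = q * D * (dn/dx)
Step 2: J = 1.602e-19 * 17.8 * 2.09e+16
Step 3: J = 5.96e-02 A/cm^2

5.96e-02


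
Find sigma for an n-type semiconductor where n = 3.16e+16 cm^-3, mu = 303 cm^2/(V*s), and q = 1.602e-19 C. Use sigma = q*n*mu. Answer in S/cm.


Step 1: sigma = q * n * mu
Step 2: sigma = 1.602e-19 * 3.16e+16 * 303
Step 3: sigma = 1.534e+00 S/cm

1.534e+00


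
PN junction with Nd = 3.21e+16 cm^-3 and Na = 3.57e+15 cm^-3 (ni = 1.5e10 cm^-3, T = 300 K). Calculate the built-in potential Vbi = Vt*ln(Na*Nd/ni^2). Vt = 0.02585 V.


Step 1: Compute Na*Nd/ni^2 = 3.57e+15 * 3.21e+16 / (1.5e10)^2 = 5.0932e+11
Step 2: ln(5.0932e+11) = 26.9563
Step 3: Vbi = 0.02585 * 26.9563 = 0.697 V

0.697


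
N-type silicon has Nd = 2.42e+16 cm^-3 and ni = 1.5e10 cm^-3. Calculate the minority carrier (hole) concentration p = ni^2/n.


Step 1: Since Nd >> ni, n ≈ Nd = 2.42e+16 cm^-3
Step 2: p = ni^2 / n = (1.5e10)^2 / 2.42e+16
Step 3: p = 2.25e20 / 2.42e+16 = 9.30e+03 cm^-3

9.30e+03


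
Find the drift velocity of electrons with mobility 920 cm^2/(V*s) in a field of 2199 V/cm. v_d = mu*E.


Step 1: v_d = mu * E
Step 2: v_d = 920 * 2199 = 2023080
Step 3: v_d = 2.02e+06 cm/s

2.02e+06


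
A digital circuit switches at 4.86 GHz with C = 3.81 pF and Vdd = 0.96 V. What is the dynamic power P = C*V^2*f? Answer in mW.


Step 1: V^2 = 0.96^2 = 0.9216 V^2
Step 2: P = C*V^2*f = 3.81e-12 F * 0.9216 * 4.86e9 Hz
Step 3: P = 1.706489856e-02 W
Step 4: P = 17.065 mW

17.065


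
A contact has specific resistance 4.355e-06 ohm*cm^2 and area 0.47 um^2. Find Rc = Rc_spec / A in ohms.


Step 1: Convert area to cm^2: 0.47 um^2 = 4.7000e-09 cm^2
Step 2: Rc = Rc_spec / A = 4.355e-06 / 4.7000e-09
Step 3: Rc = 9.27e+02 ohms

9.27e+02


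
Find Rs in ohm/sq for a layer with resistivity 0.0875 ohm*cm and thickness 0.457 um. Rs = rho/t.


Step 1: Convert thickness to cm: t = 0.457 um = 4.5700e-05 cm
Step 2: Rs = rho / t = 0.0875 / 4.5700e-05
Step 3: Rs = 1914.7 ohm/sq

1914.7


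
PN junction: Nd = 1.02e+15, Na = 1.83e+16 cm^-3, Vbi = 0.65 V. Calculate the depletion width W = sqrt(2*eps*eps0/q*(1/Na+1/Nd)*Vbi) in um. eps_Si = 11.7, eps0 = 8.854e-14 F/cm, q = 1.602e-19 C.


Step 1: 1/Na + 1/Nd = 1/1.83e+16 + 1/1.02e+15 = 1.03504e-15
Step 2: 2*eps*eps0/q = 2*11.7*8.854e-14/1.602e-19 = 1.293281e+07
Step 3: W^2 = 1.293281e+07 * 1.03504e-15 * 0.65 = 8.70088e-09
Step 4: W = sqrt(8.70088e-09) = 9.328e-05 cm = 0.9328 um

0.9328


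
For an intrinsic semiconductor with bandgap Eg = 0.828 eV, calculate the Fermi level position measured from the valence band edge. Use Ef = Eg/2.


Step 1: For an intrinsic semiconductor, the Fermi level sits at midgap.
Step 2: Ef = Eg / 2 = 0.828 / 2 = 0.414 eV

0.414


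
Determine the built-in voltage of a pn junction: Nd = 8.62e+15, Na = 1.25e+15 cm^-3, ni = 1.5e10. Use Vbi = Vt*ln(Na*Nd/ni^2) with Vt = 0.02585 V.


Step 1: Compute Na*Nd/ni^2 = 1.25e+15 * 8.62e+15 / (1.5e10)^2 = 4.7889e+10
Step 2: ln(4.7889e+10) = 24.5922
Step 3: Vbi = 0.02585 * 24.5922 = 0.636 V

0.636


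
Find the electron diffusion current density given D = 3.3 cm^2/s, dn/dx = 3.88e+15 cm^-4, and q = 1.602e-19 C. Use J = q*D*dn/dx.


Step 1: J = q * D * (dn/dx)
Step 2: J = 1.602e-19 * 3.3 * 3.88e+15
Step 3: J = 2.05e-03 A/cm^2

2.05e-03


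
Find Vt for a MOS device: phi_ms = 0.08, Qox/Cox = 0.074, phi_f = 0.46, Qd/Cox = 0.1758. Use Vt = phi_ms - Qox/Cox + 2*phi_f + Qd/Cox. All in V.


Step 1: Vt = phi_ms - Qox/Cox + 2*phi_f + Qd/Cox
Step 2: Vt = 0.08 - 0.074 + 2*0.46 + 0.1758
Step 3: Vt = 0.08 - 0.074 + 0.92 + 0.1758
Step 4: Vt = 1.1018 V

1.1018


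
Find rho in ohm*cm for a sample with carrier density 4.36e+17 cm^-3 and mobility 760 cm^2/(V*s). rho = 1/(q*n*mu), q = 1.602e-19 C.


Step 1: sigma = q * n * mu = 1.602e-19 * 4.36e+17 * 760 = 5.30839e+01 S/cm
Step 2: rho = 1 / sigma = 1 / 5.30839e+01 = 0.01884 ohm*cm

0.01884


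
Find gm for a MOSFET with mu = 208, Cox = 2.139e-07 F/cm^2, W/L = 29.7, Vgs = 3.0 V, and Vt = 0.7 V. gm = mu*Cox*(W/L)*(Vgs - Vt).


Step 1: Vov = Vgs - Vt = 3.0 - 0.7 = 2.3 V
Step 2: gm = mu * Cox * (W/L) * Vov
Step 3: gm = 208 * 2.139e-07 * 29.7 * 2.3 = 3.04e-03 S

3.04e-03


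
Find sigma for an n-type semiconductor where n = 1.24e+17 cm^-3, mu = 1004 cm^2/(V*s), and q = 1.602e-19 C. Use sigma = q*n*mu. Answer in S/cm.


Step 1: sigma = q * n * mu
Step 2: sigma = 1.602e-19 * 1.24e+17 * 1004
Step 3: sigma = 1.994e+01 S/cm

1.994e+01


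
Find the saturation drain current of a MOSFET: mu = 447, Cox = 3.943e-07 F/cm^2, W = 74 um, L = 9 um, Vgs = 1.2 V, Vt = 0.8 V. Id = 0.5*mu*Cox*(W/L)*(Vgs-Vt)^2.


Step 1: Overdrive voltage Vov = Vgs - Vt = 1.2 - 0.8 = 0.4 V
Step 2: W/L = 74/9 = 8.22222
Step 3: Id = 0.5 * 447 * 3.943e-07 * 8.22222 * 0.4^2
Step 4: Id = 1.16e-04 A

1.16e-04


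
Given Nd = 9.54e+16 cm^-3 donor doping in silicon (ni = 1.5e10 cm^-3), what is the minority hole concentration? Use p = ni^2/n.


Step 1: Since Nd >> ni, n ≈ Nd = 9.54e+16 cm^-3
Step 2: p = ni^2 / n = (1.5e10)^2 / 9.54e+16
Step 3: p = 2.25e20 / 9.54e+16 = 2.36e+03 cm^-3

2.36e+03


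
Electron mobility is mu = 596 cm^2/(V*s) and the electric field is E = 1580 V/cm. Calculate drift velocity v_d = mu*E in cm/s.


Step 1: v_d = mu * E
Step 2: v_d = 596 * 1580 = 941680
Step 3: v_d = 9.42e+05 cm/s

9.42e+05


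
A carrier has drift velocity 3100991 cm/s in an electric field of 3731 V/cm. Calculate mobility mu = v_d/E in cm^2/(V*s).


Step 1: mu = v_d / E
Step 2: mu = 3100991 / 3731
Step 3: mu = 831.14 cm^2/(V*s)

831.14


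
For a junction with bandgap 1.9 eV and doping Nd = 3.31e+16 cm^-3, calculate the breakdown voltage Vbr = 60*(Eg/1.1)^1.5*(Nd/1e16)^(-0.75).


Step 1: Eg/1.1 = 1.9/1.1 = 1.727273
Step 2: (Eg/1.1)^1.5 = 1.727273^1.5 = 2.270082
Step 3: (Nd/1e16)^(-0.75) = (3.31)^(-0.75) = 0.407501
Step 4: Vbr = 60 * 2.270082 * 0.407501 = 55.5 V

55.5


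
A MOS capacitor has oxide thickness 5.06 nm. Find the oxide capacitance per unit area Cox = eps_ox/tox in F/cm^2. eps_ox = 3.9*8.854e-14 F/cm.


Step 1: eps_ox = 3.9 * 8.854e-14 = 3.45306e-13 F/cm
Step 2: tox in cm = 5.06 nm * 1e-7 = 5.0600e-07 cm
Step 3: Cox = 3.45306e-13 / 5.0600e-07 = 6.82e-07 F/cm^2

6.82e-07


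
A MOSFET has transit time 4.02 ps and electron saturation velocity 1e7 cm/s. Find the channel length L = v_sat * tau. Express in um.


Step 1: tau in seconds = 4.02 ps * 1e-12 = 4.0200e-12 s
Step 2: L = v_sat * tau = 1e7 * 4.0200e-12 = 4.0200e-05 cm
Step 3: L in um = 4.0200e-05 * 1e4 = 0.402 um

0.402


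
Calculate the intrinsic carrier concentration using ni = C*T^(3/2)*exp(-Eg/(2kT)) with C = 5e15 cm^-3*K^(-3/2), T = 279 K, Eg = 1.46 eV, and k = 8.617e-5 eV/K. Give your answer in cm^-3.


Step 1: Compute kT = 8.617e-5 * 279 = 0.02404143 eV
Step 2: Exponent = -Eg/(2kT) = -1.46/(2*0.02404143) = -30.36425
Step 3: T^(3/2) = 279^1.5 = 4660.22
Step 4: ni = 5e15 * 4660.22 * exp(-30.36425) = 1.51e+06 cm^-3

1.51e+06


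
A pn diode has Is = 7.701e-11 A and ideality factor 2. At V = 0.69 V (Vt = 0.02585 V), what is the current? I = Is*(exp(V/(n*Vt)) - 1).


Step 1: V/(n*Vt) = 0.69/(2*0.02585) = 13.3462
Step 2: exp(13.3462) = 6.2543e+05
Step 3: I = 7.701e-11 * (6.2543e+05 - 1) = 4.82e-05 A

4.82e-05


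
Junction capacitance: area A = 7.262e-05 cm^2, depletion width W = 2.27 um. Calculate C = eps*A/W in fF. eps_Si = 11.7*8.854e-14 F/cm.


Step 1: eps_Si = 11.7 * 8.854e-14 = 1.035918e-12 F/cm
Step 2: W in cm = 2.27 * 1e-4 = 2.27e-04 cm
Step 3: C = 1.035918e-12 * 7.262e-05 / 2.27e-04 = 3.314025e-13 F
Step 4: C = 331.4 fF

331.4


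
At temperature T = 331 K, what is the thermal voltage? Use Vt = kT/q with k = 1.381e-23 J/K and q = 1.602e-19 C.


Step 1: kT = 1.381e-23 * 331 = 4.57111e-21 J
Step 2: Vt = kT/q = 4.57111e-21 / 1.602e-19
Step 3: Vt = 0.02853 V

0.02853


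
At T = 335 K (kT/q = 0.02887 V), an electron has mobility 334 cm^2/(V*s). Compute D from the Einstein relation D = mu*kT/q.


Step 1: D = mu * (kT/q)
Step 2: D = 334 * 0.02887
Step 3: D = 9.64 cm^2/s

9.64


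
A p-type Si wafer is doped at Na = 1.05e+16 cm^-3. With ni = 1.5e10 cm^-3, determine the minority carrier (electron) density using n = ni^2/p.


Step 1: Majority hole concentration p ≈ Na = 1.05e+16 cm^-3
Step 2: n = ni^2 / Na = (1.5e10)^2 / 1.05e+16
Step 3: n = 2.14e+04 cm^-3

2.14e+04


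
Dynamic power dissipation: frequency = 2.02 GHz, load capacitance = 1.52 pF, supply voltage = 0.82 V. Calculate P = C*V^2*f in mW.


Step 1: V^2 = 0.82^2 = 0.6724 V^2
Step 2: P = C*V^2*f = 1.52e-12 F * 0.6724 * 2.02e9 Hz
Step 3: P = 2.06453696e-03 W
Step 4: P = 2.065 mW

2.065


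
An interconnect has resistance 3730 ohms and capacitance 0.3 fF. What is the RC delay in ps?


Step 1: tau = R * C
Step 2: tau = 3730 * 0.3 fF = 3730 * 3.0e-16 F
Step 3: tau = 1.119e-12 s = 1.119 ps

1.119


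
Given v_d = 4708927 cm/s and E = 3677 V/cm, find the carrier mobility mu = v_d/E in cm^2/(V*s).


Step 1: mu = v_d / E
Step 2: mu = 4708927 / 3677
Step 3: mu = 1280.64 cm^2/(V*s)

1280.64


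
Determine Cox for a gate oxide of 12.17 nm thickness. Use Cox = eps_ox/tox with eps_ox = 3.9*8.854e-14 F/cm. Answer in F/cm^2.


Step 1: eps_ox = 3.9 * 8.854e-14 = 3.45306e-13 F/cm
Step 2: tox in cm = 12.17 nm * 1e-7 = 1.2170e-06 cm
Step 3: Cox = 3.45306e-13 / 1.2170e-06 = 2.84e-07 F/cm^2

2.84e-07


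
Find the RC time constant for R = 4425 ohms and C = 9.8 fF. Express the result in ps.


Step 1: tau = R * C
Step 2: tau = 4425 * 9.8 fF = 4425 * 9.8e-15 F
Step 3: tau = 4.3365e-11 s = 43.365 ps

43.365


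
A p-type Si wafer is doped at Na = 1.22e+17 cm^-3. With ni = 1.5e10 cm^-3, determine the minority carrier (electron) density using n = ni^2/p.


Step 1: Majority hole concentration p ≈ Na = 1.22e+17 cm^-3
Step 2: n = ni^2 / Na = (1.5e10)^2 / 1.22e+17
Step 3: n = 1.84e+03 cm^-3

1.84e+03


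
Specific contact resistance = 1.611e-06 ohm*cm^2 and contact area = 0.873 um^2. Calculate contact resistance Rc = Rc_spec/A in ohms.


Step 1: Convert area to cm^2: 0.873 um^2 = 8.7300e-09 cm^2
Step 2: Rc = Rc_spec / A = 1.611e-06 / 8.7300e-09
Step 3: Rc = 1.85e+02 ohms

1.85e+02


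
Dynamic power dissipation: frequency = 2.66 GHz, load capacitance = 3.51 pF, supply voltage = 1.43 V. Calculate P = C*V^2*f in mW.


Step 1: V^2 = 1.43^2 = 2.0449 V^2
Step 2: P = C*V^2*f = 3.51e-12 F * 2.0449 * 2.66e9 Hz
Step 3: P = 1.909241334e-02 W
Step 4: P = 19.092 mW

19.092


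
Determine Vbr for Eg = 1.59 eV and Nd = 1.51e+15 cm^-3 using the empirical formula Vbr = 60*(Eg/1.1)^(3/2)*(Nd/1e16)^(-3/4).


Step 1: Eg/1.1 = 1.59/1.1 = 1.445455
Step 2: (Eg/1.1)^1.5 = 1.445455^1.5 = 1.737828
Step 3: (Nd/1e16)^(-0.75) = (0.151)^(-0.75) = 4.128262
Step 4: Vbr = 60 * 1.737828 * 4.128262 = 430.5 V

430.5


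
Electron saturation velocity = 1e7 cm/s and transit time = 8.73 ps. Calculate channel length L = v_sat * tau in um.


Step 1: tau in seconds = 8.73 ps * 1e-12 = 8.7300e-12 s
Step 2: L = v_sat * tau = 1e7 * 8.7300e-12 = 8.7300e-05 cm
Step 3: L in um = 8.7300e-05 * 1e4 = 0.873 um

0.873


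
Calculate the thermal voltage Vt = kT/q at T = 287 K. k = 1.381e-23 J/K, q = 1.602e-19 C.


Step 1: kT = 1.381e-23 * 287 = 3.96347e-21 J
Step 2: Vt = kT/q = 3.96347e-21 / 1.602e-19
Step 3: Vt = 0.02474 V

0.02474


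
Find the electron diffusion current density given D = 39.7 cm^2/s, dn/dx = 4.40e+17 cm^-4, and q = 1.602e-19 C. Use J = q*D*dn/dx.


Step 1: J = q * D * (dn/dx)
Step 2: J = 1.602e-19 * 39.7 * 4.40e+17
Step 3: J = 2.80e+00 A/cm^2

2.80e+00


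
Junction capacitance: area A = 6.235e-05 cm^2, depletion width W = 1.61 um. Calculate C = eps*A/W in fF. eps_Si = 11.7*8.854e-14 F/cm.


Step 1: eps_Si = 11.7 * 8.854e-14 = 1.035918e-12 F/cm
Step 2: W in cm = 1.61 * 1e-4 = 1.61e-04 cm
Step 3: C = 1.035918e-12 * 6.235e-05 / 1.61e-04 = 4.011769e-13 F
Step 4: C = 401.18 fF

401.18


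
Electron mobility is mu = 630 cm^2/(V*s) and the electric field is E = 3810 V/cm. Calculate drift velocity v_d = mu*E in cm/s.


Step 1: v_d = mu * E
Step 2: v_d = 630 * 3810 = 2400300
Step 3: v_d = 2.40e+06 cm/s

2.40e+06
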